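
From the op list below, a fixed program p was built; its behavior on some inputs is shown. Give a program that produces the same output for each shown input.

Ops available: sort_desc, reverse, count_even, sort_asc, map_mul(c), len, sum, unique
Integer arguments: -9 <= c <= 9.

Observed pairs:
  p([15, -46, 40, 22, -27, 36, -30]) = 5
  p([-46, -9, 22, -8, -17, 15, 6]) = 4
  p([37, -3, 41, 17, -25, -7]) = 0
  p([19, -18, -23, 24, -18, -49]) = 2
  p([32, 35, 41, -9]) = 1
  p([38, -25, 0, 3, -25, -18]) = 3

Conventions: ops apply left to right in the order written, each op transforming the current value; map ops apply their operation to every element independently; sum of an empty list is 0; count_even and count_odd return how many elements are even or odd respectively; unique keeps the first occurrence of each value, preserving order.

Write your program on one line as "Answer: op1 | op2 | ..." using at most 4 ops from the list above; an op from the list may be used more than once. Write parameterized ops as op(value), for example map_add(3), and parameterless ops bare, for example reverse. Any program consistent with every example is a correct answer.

unique | map_mul(-9) | count_even

Check, running the answer program on each example:
  [15, -46, 40, 22, -27, 36, -30] -> [15, -46, 40, 22, -27, 36, -30] -> [-135, 414, -360, -198, 243, -324, 270] -> 5
  [-46, -9, 22, -8, -17, 15, 6] -> [-46, -9, 22, -8, -17, 15, 6] -> [414, 81, -198, 72, 153, -135, -54] -> 4
  [37, -3, 41, 17, -25, -7] -> [37, -3, 41, 17, -25, -7] -> [-333, 27, -369, -153, 225, 63] -> 0
  [19, -18, -23, 24, -18, -49] -> [19, -18, -23, 24, -49] -> [-171, 162, 207, -216, 441] -> 2
  [32, 35, 41, -9] -> [32, 35, 41, -9] -> [-288, -315, -369, 81] -> 1
  [38, -25, 0, 3, -25, -18] -> [38, -25, 0, 3, -18] -> [-342, 225, 0, -27, 162] -> 3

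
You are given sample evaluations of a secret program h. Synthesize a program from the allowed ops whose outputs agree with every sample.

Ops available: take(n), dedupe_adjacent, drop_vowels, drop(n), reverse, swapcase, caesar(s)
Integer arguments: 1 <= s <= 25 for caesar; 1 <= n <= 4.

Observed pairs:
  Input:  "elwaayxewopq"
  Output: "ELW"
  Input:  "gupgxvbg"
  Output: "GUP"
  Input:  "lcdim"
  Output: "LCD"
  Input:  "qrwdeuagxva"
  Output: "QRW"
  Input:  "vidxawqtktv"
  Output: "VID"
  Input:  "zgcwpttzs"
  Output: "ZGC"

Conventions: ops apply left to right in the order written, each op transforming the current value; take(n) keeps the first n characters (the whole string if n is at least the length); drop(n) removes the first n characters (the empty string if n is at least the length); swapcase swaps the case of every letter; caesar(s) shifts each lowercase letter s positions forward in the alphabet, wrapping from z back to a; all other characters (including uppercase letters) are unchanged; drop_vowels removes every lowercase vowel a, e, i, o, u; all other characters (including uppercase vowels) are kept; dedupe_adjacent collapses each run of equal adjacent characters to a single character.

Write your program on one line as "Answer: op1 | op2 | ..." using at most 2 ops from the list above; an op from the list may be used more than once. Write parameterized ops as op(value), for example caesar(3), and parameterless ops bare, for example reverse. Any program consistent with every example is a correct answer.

take(3) | swapcase

Check, running the answer program on each example:
  "elwaayxewopq" -> "elw" -> "ELW"
  "gupgxvbg" -> "gup" -> "GUP"
  "lcdim" -> "lcd" -> "LCD"
  "qrwdeuagxva" -> "qrw" -> "QRW"
  "vidxawqtktv" -> "vid" -> "VID"
  "zgcwpttzs" -> "zgc" -> "ZGC"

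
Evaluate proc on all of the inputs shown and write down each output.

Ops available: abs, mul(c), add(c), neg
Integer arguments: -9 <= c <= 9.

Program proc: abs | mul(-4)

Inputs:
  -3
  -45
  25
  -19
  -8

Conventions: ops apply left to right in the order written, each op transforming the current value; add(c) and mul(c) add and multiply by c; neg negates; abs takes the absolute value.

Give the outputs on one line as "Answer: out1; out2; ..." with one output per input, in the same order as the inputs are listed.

-12; -180; -100; -76; -32

Execution, op by op:
  -3 -> 3 -> -12
  -45 -> 45 -> -180
  25 -> 25 -> -100
  -19 -> 19 -> -76
  -8 -> 8 -> -32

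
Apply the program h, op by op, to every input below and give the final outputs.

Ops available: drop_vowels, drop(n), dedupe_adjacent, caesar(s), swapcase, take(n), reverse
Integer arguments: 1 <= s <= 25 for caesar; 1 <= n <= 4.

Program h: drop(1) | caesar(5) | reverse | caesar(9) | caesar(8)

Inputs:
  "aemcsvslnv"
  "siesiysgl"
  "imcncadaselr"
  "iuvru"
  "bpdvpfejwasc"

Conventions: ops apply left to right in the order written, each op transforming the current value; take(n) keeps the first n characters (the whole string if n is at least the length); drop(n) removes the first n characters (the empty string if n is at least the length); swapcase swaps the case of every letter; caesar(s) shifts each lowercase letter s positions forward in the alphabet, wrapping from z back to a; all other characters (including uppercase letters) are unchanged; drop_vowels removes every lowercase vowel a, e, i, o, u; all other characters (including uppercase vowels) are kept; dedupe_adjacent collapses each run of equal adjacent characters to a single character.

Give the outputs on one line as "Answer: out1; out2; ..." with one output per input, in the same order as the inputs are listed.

"rjhoroyia"; "hcoueoae"; "nhaowzwyjyi"; "qnrq"; "yowsfablrzl"

Execution, op by op:
  "aemcsvslnv" -> "emcsvslnv" -> "jrhxaxqsa" -> "asqxaxhrj" -> "jbzgjgqas" -> "rjhoroyia"
  "siesiysgl" -> "iesiysgl" -> "njxndxlq" -> "qlxdnxjn" -> "zugmwgsw" -> "hcoueoae"
  "imcncadaselr" -> "mcncadaselr" -> "rhshfifxjqw" -> "wqjxfifhshr" -> "fzsgoroqbqa" -> "nhaowzwyjyi"
  "iuvru" -> "uvru" -> "zawz" -> "zwaz" -> "ifji" -> "qnrq"
  "bpdvpfejwasc" -> "pdvpfejwasc" -> "uiaukjobfxh" -> "hxfbojkuaiu" -> "qgokxstdjrd" -> "yowsfablrzl"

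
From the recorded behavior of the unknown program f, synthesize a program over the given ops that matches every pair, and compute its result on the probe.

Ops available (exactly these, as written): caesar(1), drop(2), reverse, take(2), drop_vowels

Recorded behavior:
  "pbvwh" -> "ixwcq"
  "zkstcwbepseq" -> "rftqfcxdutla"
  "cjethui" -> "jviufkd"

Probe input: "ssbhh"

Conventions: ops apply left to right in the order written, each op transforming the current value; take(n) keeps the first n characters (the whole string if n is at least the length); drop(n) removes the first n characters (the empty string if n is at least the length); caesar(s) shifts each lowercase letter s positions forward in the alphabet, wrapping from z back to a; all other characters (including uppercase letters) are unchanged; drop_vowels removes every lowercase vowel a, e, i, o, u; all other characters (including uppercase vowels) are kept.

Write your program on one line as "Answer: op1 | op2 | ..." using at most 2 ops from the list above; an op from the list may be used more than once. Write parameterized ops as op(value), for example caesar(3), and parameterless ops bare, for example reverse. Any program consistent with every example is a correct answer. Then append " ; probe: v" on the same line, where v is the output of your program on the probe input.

caesar(1) | reverse ; probe: "iictt"

Check, running the answer program on each example:
  "pbvwh" -> "qcwxi" -> "ixwcq"
  "zkstcwbepseq" -> "altudxcfqtfr" -> "rftqfcxdutla"
  "cjethui" -> "dkfuivj" -> "jviufkd"
  probe: "ssbhh" -> "ttcii" -> "iictt"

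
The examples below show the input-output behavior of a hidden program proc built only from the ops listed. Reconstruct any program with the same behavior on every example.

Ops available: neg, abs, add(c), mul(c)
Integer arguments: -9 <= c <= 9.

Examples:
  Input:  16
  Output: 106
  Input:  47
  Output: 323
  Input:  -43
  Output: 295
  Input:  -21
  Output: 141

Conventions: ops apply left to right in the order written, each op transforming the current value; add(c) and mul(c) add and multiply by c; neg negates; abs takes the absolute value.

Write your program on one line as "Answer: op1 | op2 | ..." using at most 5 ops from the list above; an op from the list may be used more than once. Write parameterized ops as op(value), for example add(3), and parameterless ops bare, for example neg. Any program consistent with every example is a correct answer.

mul(7) | abs | add(-9) | add(3)

Check, running the answer program on each example:
  16 -> 112 -> 112 -> 103 -> 106
  47 -> 329 -> 329 -> 320 -> 323
  -43 -> -301 -> 301 -> 292 -> 295
  -21 -> -147 -> 147 -> 138 -> 141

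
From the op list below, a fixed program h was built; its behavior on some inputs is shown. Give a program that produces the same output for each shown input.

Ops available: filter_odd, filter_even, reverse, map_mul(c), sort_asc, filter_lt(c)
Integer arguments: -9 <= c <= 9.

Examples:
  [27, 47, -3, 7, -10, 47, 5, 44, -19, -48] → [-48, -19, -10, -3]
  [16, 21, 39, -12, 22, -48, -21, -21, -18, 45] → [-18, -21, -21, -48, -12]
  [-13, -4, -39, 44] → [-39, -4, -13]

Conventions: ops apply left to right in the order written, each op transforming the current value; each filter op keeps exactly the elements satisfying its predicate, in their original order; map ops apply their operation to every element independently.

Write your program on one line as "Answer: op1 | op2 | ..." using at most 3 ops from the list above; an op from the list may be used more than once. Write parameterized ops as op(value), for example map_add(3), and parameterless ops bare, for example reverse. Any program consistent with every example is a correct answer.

filter_lt(5) | reverse

Check, running the answer program on each example:
  [27, 47, -3, 7, -10, 47, 5, 44, -19, -48] -> [-3, -10, -19, -48] -> [-48, -19, -10, -3]
  [16, 21, 39, -12, 22, -48, -21, -21, -18, 45] -> [-12, -48, -21, -21, -18] -> [-18, -21, -21, -48, -12]
  [-13, -4, -39, 44] -> [-13, -4, -39] -> [-39, -4, -13]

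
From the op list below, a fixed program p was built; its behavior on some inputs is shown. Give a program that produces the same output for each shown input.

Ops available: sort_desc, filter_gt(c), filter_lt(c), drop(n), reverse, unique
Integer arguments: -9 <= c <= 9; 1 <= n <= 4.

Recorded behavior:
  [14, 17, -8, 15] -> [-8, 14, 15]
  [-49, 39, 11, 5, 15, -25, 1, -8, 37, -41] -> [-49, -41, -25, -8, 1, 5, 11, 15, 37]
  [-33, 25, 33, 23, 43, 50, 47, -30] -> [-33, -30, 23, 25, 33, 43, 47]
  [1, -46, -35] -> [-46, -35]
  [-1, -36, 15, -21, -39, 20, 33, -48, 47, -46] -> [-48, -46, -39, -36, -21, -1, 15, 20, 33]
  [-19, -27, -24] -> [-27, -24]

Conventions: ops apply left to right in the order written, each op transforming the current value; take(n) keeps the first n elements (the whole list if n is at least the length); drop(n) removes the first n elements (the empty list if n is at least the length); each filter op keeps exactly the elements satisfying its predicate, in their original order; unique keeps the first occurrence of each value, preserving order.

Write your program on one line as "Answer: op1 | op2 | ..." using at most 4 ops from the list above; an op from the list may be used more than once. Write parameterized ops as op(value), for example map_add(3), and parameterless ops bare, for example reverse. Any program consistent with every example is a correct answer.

sort_desc | drop(1) | reverse

Check, running the answer program on each example:
  [14, 17, -8, 15] -> [17, 15, 14, -8] -> [15, 14, -8] -> [-8, 14, 15]
  [-49, 39, 11, 5, 15, -25, 1, -8, 37, -41] -> [39, 37, 15, 11, 5, 1, -8, -25, -41, -49] -> [37, 15, 11, 5, 1, -8, -25, -41, -49] -> [-49, -41, -25, -8, 1, 5, 11, 15, 37]
  [-33, 25, 33, 23, 43, 50, 47, -30] -> [50, 47, 43, 33, 25, 23, -30, -33] -> [47, 43, 33, 25, 23, -30, -33] -> [-33, -30, 23, 25, 33, 43, 47]
  [1, -46, -35] -> [1, -35, -46] -> [-35, -46] -> [-46, -35]
  [-1, -36, 15, -21, -39, 20, 33, -48, 47, -46] -> [47, 33, 20, 15, -1, -21, -36, -39, -46, -48] -> [33, 20, 15, -1, -21, -36, -39, -46, -48] -> [-48, -46, -39, -36, -21, -1, 15, 20, 33]
  [-19, -27, -24] -> [-19, -24, -27] -> [-24, -27] -> [-27, -24]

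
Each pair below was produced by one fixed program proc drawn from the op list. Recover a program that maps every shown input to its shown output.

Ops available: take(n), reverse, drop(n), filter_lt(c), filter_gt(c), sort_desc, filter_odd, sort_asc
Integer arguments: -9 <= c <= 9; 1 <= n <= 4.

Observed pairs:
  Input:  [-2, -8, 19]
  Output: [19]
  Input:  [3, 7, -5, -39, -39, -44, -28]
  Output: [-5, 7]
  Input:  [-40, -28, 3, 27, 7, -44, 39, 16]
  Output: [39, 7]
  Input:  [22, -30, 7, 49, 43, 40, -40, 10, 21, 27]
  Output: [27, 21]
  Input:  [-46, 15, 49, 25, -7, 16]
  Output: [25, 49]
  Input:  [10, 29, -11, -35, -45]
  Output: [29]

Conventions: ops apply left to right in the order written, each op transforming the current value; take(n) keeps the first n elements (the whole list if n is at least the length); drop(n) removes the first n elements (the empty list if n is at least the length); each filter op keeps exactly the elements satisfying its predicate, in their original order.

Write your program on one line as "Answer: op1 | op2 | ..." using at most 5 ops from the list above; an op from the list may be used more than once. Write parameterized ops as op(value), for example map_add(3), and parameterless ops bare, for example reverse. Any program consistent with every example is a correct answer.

filter_odd | reverse | filter_gt(-7) | take(2)

Check, running the answer program on each example:
  [-2, -8, 19] -> [19] -> [19] -> [19] -> [19]
  [3, 7, -5, -39, -39, -44, -28] -> [3, 7, -5, -39, -39] -> [-39, -39, -5, 7, 3] -> [-5, 7, 3] -> [-5, 7]
  [-40, -28, 3, 27, 7, -44, 39, 16] -> [3, 27, 7, 39] -> [39, 7, 27, 3] -> [39, 7, 27, 3] -> [39, 7]
  [22, -30, 7, 49, 43, 40, -40, 10, 21, 27] -> [7, 49, 43, 21, 27] -> [27, 21, 43, 49, 7] -> [27, 21, 43, 49, 7] -> [27, 21]
  [-46, 15, 49, 25, -7, 16] -> [15, 49, 25, -7] -> [-7, 25, 49, 15] -> [25, 49, 15] -> [25, 49]
  [10, 29, -11, -35, -45] -> [29, -11, -35, -45] -> [-45, -35, -11, 29] -> [29] -> [29]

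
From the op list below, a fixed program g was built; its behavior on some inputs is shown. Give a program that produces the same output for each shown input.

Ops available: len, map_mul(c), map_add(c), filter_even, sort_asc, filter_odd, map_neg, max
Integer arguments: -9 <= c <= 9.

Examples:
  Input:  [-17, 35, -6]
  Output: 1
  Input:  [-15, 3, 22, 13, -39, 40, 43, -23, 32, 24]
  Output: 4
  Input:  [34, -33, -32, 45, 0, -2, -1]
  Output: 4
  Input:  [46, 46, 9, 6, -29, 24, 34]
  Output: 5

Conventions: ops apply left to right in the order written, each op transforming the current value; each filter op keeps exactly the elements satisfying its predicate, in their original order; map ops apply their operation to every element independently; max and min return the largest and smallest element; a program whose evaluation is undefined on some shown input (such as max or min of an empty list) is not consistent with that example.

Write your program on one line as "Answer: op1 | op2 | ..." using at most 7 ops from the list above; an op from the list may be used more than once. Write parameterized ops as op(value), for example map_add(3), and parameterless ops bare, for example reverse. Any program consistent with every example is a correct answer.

map_add(3) | filter_odd | map_add(1) | map_neg | sort_asc | len

Check, running the answer program on each example:
  [-17, 35, -6] -> [-14, 38, -3] -> [-3] -> [-2] -> [2] -> [2] -> 1
  [-15, 3, 22, 13, -39, 40, 43, -23, 32, 24] -> [-12, 6, 25, 16, -36, 43, 46, -20, 35, 27] -> [25, 43, 35, 27] -> [26, 44, 36, 28] -> [-26, -44, -36, -28] -> [-44, -36, -28, -26] -> 4
  [34, -33, -32, 45, 0, -2, -1] -> [37, -30, -29, 48, 3, 1, 2] -> [37, -29, 3, 1] -> [38, -28, 4, 2] -> [-38, 28, -4, -2] -> [-38, -4, -2, 28] -> 4
  [46, 46, 9, 6, -29, 24, 34] -> [49, 49, 12, 9, -26, 27, 37] -> [49, 49, 9, 27, 37] -> [50, 50, 10, 28, 38] -> [-50, -50, -10, -28, -38] -> [-50, -50, -38, -28, -10] -> 5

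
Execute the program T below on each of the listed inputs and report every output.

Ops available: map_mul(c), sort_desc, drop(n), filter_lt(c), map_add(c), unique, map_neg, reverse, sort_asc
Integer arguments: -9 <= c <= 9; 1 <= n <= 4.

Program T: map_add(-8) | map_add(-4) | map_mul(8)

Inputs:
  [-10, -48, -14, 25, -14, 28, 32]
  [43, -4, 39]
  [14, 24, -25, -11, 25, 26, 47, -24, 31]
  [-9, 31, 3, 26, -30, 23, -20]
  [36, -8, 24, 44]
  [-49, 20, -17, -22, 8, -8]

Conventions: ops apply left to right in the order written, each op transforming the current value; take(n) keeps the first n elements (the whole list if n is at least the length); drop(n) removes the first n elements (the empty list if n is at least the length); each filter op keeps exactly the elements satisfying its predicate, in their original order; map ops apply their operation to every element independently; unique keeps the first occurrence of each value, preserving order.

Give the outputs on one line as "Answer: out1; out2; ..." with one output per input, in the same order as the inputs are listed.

Execution, op by op:
  [-10, -48, -14, 25, -14, 28, 32] -> [-18, -56, -22, 17, -22, 20, 24] -> [-22, -60, -26, 13, -26, 16, 20] -> [-176, -480, -208, 104, -208, 128, 160]
  [43, -4, 39] -> [35, -12, 31] -> [31, -16, 27] -> [248, -128, 216]
  [14, 24, -25, -11, 25, 26, 47, -24, 31] -> [6, 16, -33, -19, 17, 18, 39, -32, 23] -> [2, 12, -37, -23, 13, 14, 35, -36, 19] -> [16, 96, -296, -184, 104, 112, 280, -288, 152]
  [-9, 31, 3, 26, -30, 23, -20] -> [-17, 23, -5, 18, -38, 15, -28] -> [-21, 19, -9, 14, -42, 11, -32] -> [-168, 152, -72, 112, -336, 88, -256]
  [36, -8, 24, 44] -> [28, -16, 16, 36] -> [24, -20, 12, 32] -> [192, -160, 96, 256]
  [-49, 20, -17, -22, 8, -8] -> [-57, 12, -25, -30, 0, -16] -> [-61, 8, -29, -34, -4, -20] -> [-488, 64, -232, -272, -32, -160]

[-176, -480, -208, 104, -208, 128, 160]; [248, -128, 216]; [16, 96, -296, -184, 104, 112, 280, -288, 152]; [-168, 152, -72, 112, -336, 88, -256]; [192, -160, 96, 256]; [-488, 64, -232, -272, -32, -160]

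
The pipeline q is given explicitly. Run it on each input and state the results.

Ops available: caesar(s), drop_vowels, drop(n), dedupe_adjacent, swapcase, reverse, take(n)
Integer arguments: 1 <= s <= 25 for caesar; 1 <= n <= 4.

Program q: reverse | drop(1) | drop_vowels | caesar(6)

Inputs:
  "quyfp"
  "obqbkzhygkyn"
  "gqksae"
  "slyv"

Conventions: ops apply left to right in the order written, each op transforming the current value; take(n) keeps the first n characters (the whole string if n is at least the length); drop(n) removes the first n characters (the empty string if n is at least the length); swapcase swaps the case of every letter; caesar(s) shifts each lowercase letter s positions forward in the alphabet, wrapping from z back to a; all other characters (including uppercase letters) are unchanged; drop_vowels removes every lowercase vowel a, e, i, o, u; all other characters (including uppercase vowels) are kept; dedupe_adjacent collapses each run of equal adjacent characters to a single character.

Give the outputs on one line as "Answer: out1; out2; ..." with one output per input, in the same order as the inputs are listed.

"lew"; "eqmenfqhwh"; "yqwm"; "ery"

Execution, op by op:
  "quyfp" -> "pfyuq" -> "fyuq" -> "fyq" -> "lew"
  "obqbkzhygkyn" -> "nykgyhzkbqbo" -> "ykgyhzkbqbo" -> "ykgyhzkbqb" -> "eqmenfqhwh"
  "gqksae" -> "easkqg" -> "askqg" -> "skqg" -> "yqwm"
  "slyv" -> "vyls" -> "yls" -> "yls" -> "ery"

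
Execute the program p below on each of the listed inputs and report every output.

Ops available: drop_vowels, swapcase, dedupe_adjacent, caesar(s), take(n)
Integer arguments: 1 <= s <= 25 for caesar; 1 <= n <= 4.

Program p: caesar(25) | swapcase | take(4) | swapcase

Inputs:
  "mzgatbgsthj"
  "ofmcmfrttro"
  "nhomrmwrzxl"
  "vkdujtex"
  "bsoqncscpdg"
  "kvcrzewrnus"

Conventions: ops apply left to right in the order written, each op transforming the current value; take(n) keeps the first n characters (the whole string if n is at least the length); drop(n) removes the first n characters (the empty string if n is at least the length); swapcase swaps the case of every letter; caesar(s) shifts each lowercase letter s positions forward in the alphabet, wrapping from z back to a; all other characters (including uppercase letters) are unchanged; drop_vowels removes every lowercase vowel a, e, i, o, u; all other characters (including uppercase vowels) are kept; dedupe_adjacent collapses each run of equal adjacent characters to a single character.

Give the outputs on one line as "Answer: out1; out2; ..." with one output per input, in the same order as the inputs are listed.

Execution, op by op:
  "mzgatbgsthj" -> "lyfzsafrsgi" -> "LYFZSAFRSGI" -> "LYFZ" -> "lyfz"
  "ofmcmfrttro" -> "nelbleqssqn" -> "NELBLEQSSQN" -> "NELB" -> "nelb"
  "nhomrmwrzxl" -> "mgnlqlvqywk" -> "MGNLQLVQYWK" -> "MGNL" -> "mgnl"
  "vkdujtex" -> "ujctisdw" -> "UJCTISDW" -> "UJCT" -> "ujct"
  "bsoqncscpdg" -> "arnpmbrbocf" -> "ARNPMBRBOCF" -> "ARNP" -> "arnp"
  "kvcrzewrnus" -> "jubqydvqmtr" -> "JUBQYDVQMTR" -> "JUBQ" -> "jubq"

"lyfz"; "nelb"; "mgnl"; "ujct"; "arnp"; "jubq"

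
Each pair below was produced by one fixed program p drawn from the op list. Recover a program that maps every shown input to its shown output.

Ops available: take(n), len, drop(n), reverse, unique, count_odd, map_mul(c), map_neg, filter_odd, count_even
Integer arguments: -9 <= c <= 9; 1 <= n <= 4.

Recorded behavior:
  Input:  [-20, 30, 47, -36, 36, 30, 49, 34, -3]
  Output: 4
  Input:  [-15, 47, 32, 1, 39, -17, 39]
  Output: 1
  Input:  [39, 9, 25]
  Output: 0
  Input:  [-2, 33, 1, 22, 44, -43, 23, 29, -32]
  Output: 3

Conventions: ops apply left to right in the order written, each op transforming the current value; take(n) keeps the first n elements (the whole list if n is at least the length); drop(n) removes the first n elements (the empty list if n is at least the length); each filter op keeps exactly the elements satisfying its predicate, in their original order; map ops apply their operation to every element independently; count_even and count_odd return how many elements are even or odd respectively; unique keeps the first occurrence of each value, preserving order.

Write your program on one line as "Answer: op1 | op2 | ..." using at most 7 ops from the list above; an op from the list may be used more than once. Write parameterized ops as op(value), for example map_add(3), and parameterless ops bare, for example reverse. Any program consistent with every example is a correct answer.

map_mul(3) | drop(2) | map_neg | unique | map_mul(-3) | count_even

Check, running the answer program on each example:
  [-20, 30, 47, -36, 36, 30, 49, 34, -3] -> [-60, 90, 141, -108, 108, 90, 147, 102, -9] -> [141, -108, 108, 90, 147, 102, -9] -> [-141, 108, -108, -90, -147, -102, 9] -> [-141, 108, -108, -90, -147, -102, 9] -> [423, -324, 324, 270, 441, 306, -27] -> 4
  [-15, 47, 32, 1, 39, -17, 39] -> [-45, 141, 96, 3, 117, -51, 117] -> [96, 3, 117, -51, 117] -> [-96, -3, -117, 51, -117] -> [-96, -3, -117, 51] -> [288, 9, 351, -153] -> 1
  [39, 9, 25] -> [117, 27, 75] -> [75] -> [-75] -> [-75] -> [225] -> 0
  [-2, 33, 1, 22, 44, -43, 23, 29, -32] -> [-6, 99, 3, 66, 132, -129, 69, 87, -96] -> [3, 66, 132, -129, 69, 87, -96] -> [-3, -66, -132, 129, -69, -87, 96] -> [-3, -66, -132, 129, -69, -87, 96] -> [9, 198, 396, -387, 207, 261, -288] -> 3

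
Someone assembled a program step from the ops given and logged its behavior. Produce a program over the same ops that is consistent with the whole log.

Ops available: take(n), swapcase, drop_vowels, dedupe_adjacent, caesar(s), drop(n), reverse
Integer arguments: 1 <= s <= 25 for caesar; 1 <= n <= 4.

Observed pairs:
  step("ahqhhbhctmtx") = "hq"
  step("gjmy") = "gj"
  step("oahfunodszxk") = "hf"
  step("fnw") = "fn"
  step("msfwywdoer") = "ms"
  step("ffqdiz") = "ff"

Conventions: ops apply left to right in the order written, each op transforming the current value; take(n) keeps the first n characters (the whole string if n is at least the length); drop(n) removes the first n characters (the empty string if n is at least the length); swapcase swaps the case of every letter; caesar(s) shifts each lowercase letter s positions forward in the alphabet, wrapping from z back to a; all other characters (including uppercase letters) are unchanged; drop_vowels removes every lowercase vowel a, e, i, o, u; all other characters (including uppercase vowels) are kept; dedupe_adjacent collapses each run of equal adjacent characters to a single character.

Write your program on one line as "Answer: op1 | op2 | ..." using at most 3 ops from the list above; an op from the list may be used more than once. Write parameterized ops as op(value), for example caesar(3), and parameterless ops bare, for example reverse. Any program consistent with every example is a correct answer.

drop_vowels | take(2)

Check, running the answer program on each example:
  "ahqhhbhctmtx" -> "hqhhbhctmtx" -> "hq"
  "gjmy" -> "gjmy" -> "gj"
  "oahfunodszxk" -> "hfndszxk" -> "hf"
  "fnw" -> "fnw" -> "fn"
  "msfwywdoer" -> "msfwywdr" -> "ms"
  "ffqdiz" -> "ffqdz" -> "ff"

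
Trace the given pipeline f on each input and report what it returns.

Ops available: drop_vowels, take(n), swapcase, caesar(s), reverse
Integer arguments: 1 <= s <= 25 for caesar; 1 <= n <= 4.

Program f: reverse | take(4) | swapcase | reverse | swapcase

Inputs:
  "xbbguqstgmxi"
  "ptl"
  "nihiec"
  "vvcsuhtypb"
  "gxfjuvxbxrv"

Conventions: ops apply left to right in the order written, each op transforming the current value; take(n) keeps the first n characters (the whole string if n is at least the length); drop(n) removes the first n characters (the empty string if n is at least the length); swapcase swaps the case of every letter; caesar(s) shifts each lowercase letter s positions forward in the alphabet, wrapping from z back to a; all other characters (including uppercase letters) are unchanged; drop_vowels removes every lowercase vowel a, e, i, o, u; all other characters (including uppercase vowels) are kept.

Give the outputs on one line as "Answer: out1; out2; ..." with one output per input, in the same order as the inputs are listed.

"gmxi"; "ptl"; "hiec"; "typb"; "bxrv"

Execution, op by op:
  "xbbguqstgmxi" -> "ixmgtsqugbbx" -> "ixmg" -> "IXMG" -> "GMXI" -> "gmxi"
  "ptl" -> "ltp" -> "ltp" -> "LTP" -> "PTL" -> "ptl"
  "nihiec" -> "ceihin" -> "ceih" -> "CEIH" -> "HIEC" -> "hiec"
  "vvcsuhtypb" -> "bpythuscvv" -> "bpyt" -> "BPYT" -> "TYPB" -> "typb"
  "gxfjuvxbxrv" -> "vrxbxvujfxg" -> "vrxb" -> "VRXB" -> "BXRV" -> "bxrv"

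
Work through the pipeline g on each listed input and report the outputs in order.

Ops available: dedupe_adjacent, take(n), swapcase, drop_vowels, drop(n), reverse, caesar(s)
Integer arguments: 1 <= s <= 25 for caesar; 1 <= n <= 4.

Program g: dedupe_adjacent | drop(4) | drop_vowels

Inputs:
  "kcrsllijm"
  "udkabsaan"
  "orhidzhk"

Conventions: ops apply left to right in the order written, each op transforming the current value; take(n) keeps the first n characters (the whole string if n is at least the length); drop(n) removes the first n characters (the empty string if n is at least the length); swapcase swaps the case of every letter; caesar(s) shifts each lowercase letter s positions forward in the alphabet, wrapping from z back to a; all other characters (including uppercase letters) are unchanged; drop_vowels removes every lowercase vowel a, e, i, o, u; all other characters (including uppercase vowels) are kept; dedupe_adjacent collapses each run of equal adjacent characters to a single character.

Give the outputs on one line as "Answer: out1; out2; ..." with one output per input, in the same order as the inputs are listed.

"ljm"; "bsn"; "dzhk"

Execution, op by op:
  "kcrsllijm" -> "kcrslijm" -> "lijm" -> "ljm"
  "udkabsaan" -> "udkabsan" -> "bsan" -> "bsn"
  "orhidzhk" -> "orhidzhk" -> "dzhk" -> "dzhk"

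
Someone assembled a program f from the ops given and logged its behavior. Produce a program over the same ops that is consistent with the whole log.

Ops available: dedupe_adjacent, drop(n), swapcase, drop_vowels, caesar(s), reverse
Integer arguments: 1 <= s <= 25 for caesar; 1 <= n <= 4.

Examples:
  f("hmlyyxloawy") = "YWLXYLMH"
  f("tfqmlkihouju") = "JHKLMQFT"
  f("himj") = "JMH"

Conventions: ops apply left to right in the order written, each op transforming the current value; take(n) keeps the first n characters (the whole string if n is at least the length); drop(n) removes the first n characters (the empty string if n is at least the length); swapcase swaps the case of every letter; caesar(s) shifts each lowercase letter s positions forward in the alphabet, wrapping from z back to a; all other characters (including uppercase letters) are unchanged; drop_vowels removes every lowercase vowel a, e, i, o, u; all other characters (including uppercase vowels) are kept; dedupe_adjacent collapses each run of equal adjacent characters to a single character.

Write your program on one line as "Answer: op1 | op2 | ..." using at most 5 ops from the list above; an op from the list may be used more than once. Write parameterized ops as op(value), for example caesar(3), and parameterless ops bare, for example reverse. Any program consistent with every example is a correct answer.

reverse | drop_vowels | swapcase | dedupe_adjacent

Check, running the answer program on each example:
  "hmlyyxloawy" -> "ywaolxyylmh" -> "ywlxyylmh" -> "YWLXYYLMH" -> "YWLXYLMH"
  "tfqmlkihouju" -> "ujuohiklmqft" -> "jhklmqft" -> "JHKLMQFT" -> "JHKLMQFT"
  "himj" -> "jmih" -> "jmh" -> "JMH" -> "JMH"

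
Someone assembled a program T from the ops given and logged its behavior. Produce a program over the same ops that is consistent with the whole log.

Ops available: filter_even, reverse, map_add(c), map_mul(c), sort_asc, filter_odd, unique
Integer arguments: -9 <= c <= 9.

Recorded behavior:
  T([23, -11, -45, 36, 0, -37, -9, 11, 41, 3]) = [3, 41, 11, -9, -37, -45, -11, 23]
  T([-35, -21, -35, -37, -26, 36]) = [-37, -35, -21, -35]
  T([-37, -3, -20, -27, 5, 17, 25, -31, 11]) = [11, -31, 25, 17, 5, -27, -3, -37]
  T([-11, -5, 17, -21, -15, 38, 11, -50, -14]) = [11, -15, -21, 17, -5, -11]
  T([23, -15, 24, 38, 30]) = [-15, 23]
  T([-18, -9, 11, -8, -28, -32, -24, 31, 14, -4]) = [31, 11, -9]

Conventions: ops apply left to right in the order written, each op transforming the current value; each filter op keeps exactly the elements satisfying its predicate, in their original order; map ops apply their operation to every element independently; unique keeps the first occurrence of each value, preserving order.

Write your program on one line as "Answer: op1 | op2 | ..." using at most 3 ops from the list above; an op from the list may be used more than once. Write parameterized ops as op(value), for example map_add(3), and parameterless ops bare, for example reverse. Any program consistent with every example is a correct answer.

filter_odd | reverse

Check, running the answer program on each example:
  [23, -11, -45, 36, 0, -37, -9, 11, 41, 3] -> [23, -11, -45, -37, -9, 11, 41, 3] -> [3, 41, 11, -9, -37, -45, -11, 23]
  [-35, -21, -35, -37, -26, 36] -> [-35, -21, -35, -37] -> [-37, -35, -21, -35]
  [-37, -3, -20, -27, 5, 17, 25, -31, 11] -> [-37, -3, -27, 5, 17, 25, -31, 11] -> [11, -31, 25, 17, 5, -27, -3, -37]
  [-11, -5, 17, -21, -15, 38, 11, -50, -14] -> [-11, -5, 17, -21, -15, 11] -> [11, -15, -21, 17, -5, -11]
  [23, -15, 24, 38, 30] -> [23, -15] -> [-15, 23]
  [-18, -9, 11, -8, -28, -32, -24, 31, 14, -4] -> [-9, 11, 31] -> [31, 11, -9]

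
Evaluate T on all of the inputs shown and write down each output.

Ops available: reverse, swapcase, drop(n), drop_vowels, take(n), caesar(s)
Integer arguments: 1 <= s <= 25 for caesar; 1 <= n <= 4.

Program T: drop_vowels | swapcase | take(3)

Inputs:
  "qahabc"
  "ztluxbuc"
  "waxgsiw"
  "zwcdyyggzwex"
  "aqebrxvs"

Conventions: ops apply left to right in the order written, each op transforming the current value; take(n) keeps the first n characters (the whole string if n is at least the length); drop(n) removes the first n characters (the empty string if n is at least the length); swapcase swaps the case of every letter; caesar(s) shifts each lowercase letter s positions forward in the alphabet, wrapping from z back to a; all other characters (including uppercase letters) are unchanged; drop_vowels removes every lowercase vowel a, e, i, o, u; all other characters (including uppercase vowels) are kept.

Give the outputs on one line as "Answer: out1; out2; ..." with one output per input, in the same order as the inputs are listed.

"QHB"; "ZTL"; "WXG"; "ZWC"; "QBR"

Execution, op by op:
  "qahabc" -> "qhbc" -> "QHBC" -> "QHB"
  "ztluxbuc" -> "ztlxbc" -> "ZTLXBC" -> "ZTL"
  "waxgsiw" -> "wxgsw" -> "WXGSW" -> "WXG"
  "zwcdyyggzwex" -> "zwcdyyggzwx" -> "ZWCDYYGGZWX" -> "ZWC"
  "aqebrxvs" -> "qbrxvs" -> "QBRXVS" -> "QBR"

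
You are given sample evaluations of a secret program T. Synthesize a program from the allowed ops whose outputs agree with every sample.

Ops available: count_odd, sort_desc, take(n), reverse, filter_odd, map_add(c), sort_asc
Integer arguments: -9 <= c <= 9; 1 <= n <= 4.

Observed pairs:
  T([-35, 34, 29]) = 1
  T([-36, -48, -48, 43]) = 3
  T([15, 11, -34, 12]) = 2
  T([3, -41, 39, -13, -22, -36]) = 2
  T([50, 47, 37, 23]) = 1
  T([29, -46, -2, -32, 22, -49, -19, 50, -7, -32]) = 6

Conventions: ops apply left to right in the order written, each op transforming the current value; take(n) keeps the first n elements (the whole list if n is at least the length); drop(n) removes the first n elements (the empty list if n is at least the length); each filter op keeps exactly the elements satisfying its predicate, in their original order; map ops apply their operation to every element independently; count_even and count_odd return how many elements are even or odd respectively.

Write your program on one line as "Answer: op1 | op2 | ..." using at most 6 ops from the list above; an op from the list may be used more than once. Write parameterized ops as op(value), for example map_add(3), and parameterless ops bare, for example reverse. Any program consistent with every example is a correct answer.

map_add(-3) | map_add(4) | map_add(-6) | filter_odd | sort_desc | count_odd

Check, running the answer program on each example:
  [-35, 34, 29] -> [-38, 31, 26] -> [-34, 35, 30] -> [-40, 29, 24] -> [29] -> [29] -> 1
  [-36, -48, -48, 43] -> [-39, -51, -51, 40] -> [-35, -47, -47, 44] -> [-41, -53, -53, 38] -> [-41, -53, -53] -> [-41, -53, -53] -> 3
  [15, 11, -34, 12] -> [12, 8, -37, 9] -> [16, 12, -33, 13] -> [10, 6, -39, 7] -> [-39, 7] -> [7, -39] -> 2
  [3, -41, 39, -13, -22, -36] -> [0, -44, 36, -16, -25, -39] -> [4, -40, 40, -12, -21, -35] -> [-2, -46, 34, -18, -27, -41] -> [-27, -41] -> [-27, -41] -> 2
  [50, 47, 37, 23] -> [47, 44, 34, 20] -> [51, 48, 38, 24] -> [45, 42, 32, 18] -> [45] -> [45] -> 1
  [29, -46, -2, -32, 22, -49, -19, 50, -7, -32] -> [26, -49, -5, -35, 19, -52, -22, 47, -10, -35] -> [30, -45, -1, -31, 23, -48, -18, 51, -6, -31] -> [24, -51, -7, -37, 17, -54, -24, 45, -12, -37] -> [-51, -7, -37, 17, 45, -37] -> [45, 17, -7, -37, -37, -51] -> 6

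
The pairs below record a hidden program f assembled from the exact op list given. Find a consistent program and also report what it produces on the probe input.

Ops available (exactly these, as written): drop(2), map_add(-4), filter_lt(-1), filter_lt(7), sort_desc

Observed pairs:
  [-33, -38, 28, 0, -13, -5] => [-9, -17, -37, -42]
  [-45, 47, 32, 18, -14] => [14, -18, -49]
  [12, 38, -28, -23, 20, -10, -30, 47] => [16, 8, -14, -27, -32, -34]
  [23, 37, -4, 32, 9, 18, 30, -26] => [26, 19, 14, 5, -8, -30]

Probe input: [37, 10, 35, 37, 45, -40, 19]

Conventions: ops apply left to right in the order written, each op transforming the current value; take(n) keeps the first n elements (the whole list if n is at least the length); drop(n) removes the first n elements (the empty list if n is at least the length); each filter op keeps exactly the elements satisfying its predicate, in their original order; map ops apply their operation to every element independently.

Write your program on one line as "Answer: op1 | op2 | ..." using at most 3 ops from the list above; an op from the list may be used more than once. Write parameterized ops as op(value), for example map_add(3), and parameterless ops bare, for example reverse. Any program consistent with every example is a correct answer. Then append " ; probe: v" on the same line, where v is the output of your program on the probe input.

sort_desc | drop(2) | map_add(-4) ; probe: [33, 31, 15, 6, -44]

Check, running the answer program on each example:
  [-33, -38, 28, 0, -13, -5] -> [28, 0, -5, -13, -33, -38] -> [-5, -13, -33, -38] -> [-9, -17, -37, -42]
  [-45, 47, 32, 18, -14] -> [47, 32, 18, -14, -45] -> [18, -14, -45] -> [14, -18, -49]
  [12, 38, -28, -23, 20, -10, -30, 47] -> [47, 38, 20, 12, -10, -23, -28, -30] -> [20, 12, -10, -23, -28, -30] -> [16, 8, -14, -27, -32, -34]
  [23, 37, -4, 32, 9, 18, 30, -26] -> [37, 32, 30, 23, 18, 9, -4, -26] -> [30, 23, 18, 9, -4, -26] -> [26, 19, 14, 5, -8, -30]
  probe: [37, 10, 35, 37, 45, -40, 19] -> [45, 37, 37, 35, 19, 10, -40] -> [37, 35, 19, 10, -40] -> [33, 31, 15, 6, -44]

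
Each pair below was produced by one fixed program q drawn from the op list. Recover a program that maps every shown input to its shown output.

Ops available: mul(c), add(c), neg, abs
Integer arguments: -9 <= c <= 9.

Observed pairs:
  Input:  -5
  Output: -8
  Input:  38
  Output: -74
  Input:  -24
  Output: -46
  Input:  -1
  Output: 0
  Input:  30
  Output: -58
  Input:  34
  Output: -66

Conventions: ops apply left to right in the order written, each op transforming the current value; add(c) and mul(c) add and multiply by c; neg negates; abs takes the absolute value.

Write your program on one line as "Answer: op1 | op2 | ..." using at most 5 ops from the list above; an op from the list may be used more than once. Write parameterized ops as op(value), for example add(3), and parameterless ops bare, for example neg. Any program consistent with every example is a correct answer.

abs | mul(-2) | neg | add(-2) | neg

Check, running the answer program on each example:
  -5 -> 5 -> -10 -> 10 -> 8 -> -8
  38 -> 38 -> -76 -> 76 -> 74 -> -74
  -24 -> 24 -> -48 -> 48 -> 46 -> -46
  -1 -> 1 -> -2 -> 2 -> 0 -> 0
  30 -> 30 -> -60 -> 60 -> 58 -> -58
  34 -> 34 -> -68 -> 68 -> 66 -> -66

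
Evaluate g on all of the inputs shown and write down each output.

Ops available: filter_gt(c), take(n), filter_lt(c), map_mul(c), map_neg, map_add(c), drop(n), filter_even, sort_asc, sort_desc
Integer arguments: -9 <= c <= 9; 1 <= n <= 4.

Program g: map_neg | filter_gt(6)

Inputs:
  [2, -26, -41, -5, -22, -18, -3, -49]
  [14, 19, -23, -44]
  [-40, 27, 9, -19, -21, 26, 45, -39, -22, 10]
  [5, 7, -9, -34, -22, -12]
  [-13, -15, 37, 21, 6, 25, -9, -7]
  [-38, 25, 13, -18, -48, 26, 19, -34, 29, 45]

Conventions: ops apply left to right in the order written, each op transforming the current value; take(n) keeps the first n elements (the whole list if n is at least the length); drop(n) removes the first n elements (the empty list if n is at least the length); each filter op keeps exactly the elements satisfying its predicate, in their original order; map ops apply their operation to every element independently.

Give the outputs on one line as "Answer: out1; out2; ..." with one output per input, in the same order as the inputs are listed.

Execution, op by op:
  [2, -26, -41, -5, -22, -18, -3, -49] -> [-2, 26, 41, 5, 22, 18, 3, 49] -> [26, 41, 22, 18, 49]
  [14, 19, -23, -44] -> [-14, -19, 23, 44] -> [23, 44]
  [-40, 27, 9, -19, -21, 26, 45, -39, -22, 10] -> [40, -27, -9, 19, 21, -26, -45, 39, 22, -10] -> [40, 19, 21, 39, 22]
  [5, 7, -9, -34, -22, -12] -> [-5, -7, 9, 34, 22, 12] -> [9, 34, 22, 12]
  [-13, -15, 37, 21, 6, 25, -9, -7] -> [13, 15, -37, -21, -6, -25, 9, 7] -> [13, 15, 9, 7]
  [-38, 25, 13, -18, -48, 26, 19, -34, 29, 45] -> [38, -25, -13, 18, 48, -26, -19, 34, -29, -45] -> [38, 18, 48, 34]

[26, 41, 22, 18, 49]; [23, 44]; [40, 19, 21, 39, 22]; [9, 34, 22, 12]; [13, 15, 9, 7]; [38, 18, 48, 34]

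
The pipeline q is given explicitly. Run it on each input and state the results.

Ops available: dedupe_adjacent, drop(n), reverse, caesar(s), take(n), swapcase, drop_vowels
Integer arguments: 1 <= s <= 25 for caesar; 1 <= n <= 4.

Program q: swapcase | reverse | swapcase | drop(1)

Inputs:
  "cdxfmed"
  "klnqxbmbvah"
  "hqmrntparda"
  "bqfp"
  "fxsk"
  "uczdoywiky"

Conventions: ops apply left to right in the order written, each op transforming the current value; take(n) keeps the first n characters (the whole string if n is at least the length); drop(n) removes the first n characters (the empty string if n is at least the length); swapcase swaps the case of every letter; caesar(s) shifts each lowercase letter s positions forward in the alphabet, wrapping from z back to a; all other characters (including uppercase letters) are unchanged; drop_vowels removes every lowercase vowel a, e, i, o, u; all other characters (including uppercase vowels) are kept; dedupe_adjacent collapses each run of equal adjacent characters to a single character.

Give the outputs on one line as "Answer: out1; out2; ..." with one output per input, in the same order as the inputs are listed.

Execution, op by op:
  "cdxfmed" -> "CDXFMED" -> "DEMFXDC" -> "demfxdc" -> "emfxdc"
  "klnqxbmbvah" -> "KLNQXBMBVAH" -> "HAVBMBXQNLK" -> "havbmbxqnlk" -> "avbmbxqnlk"
  "hqmrntparda" -> "HQMRNTPARDA" -> "ADRAPTNRMQH" -> "adraptnrmqh" -> "draptnrmqh"
  "bqfp" -> "BQFP" -> "PFQB" -> "pfqb" -> "fqb"
  "fxsk" -> "FXSK" -> "KSXF" -> "ksxf" -> "sxf"
  "uczdoywiky" -> "UCZDOYWIKY" -> "YKIWYODZCU" -> "ykiwyodzcu" -> "kiwyodzcu"

"emfxdc"; "avbmbxqnlk"; "draptnrmqh"; "fqb"; "sxf"; "kiwyodzcu"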